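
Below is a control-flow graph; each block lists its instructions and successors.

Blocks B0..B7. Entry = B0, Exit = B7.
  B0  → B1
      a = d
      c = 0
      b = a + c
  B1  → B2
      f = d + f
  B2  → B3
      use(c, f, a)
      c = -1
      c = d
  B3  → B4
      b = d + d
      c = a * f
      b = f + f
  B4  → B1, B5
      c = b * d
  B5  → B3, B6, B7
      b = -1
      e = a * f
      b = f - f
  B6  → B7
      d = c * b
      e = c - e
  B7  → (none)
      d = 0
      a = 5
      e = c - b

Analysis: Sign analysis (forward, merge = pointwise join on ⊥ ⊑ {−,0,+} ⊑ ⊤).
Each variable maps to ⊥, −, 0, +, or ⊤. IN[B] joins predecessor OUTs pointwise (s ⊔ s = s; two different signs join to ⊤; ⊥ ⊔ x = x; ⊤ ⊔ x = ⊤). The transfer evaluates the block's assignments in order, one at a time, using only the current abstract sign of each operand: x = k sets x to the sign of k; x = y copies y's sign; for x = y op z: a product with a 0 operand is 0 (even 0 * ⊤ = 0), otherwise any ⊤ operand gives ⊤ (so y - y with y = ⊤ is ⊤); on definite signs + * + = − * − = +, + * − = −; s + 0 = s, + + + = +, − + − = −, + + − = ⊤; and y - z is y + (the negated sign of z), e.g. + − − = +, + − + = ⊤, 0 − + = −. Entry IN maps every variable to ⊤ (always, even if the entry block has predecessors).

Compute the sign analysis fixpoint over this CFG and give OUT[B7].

Per-block solution:
  B0:  IN=(all ⊤)  OUT={c:0; rest ⊤}
  B1:  IN=(all ⊤)  OUT=(all ⊤)
  B2:  IN=(all ⊤)  OUT=(all ⊤)
  B3:  IN=(all ⊤)  OUT=(all ⊤)
  B4:  IN=(all ⊤)  OUT=(all ⊤)
  B5:  IN=(all ⊤)  OUT=(all ⊤)
  B6:  IN=(all ⊤)  OUT=(all ⊤)
  B7:  IN=(all ⊤)  OUT={a:+, d:0; rest ⊤}

Merge at B7: IN[B7] = OUT[B5] ⊔ OUT[B6] = {a: ⊤, b: ⊤, c: ⊤, d: ⊤, e: ⊤, f: ⊤}
Applying B7's transfer function to that IN value gives OUT[B7] (row B7 above).

Answer: {a: +, b: ⊤, c: ⊤, d: 0, e: ⊤, f: ⊤}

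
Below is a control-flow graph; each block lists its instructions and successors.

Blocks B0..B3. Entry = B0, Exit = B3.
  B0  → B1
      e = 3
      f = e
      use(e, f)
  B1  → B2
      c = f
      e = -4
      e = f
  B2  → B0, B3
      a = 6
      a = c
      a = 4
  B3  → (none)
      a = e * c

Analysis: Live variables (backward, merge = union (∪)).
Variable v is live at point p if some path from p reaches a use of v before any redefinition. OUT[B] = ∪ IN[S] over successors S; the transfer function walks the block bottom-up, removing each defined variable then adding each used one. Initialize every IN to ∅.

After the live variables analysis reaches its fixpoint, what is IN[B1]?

Fixpoint table:
  B0:  IN={}  OUT={f}
  B1:  IN={f}  OUT={c, e}
  B2:  IN={c, e}  OUT={c, e}
  B3:  IN={c, e}  OUT={}

Merge at B1: OUT[B1] = IN[B2] = {c, e}
Applying B1's transfer function to that OUT value gives IN[B1] (row B1 above).

Answer: {f}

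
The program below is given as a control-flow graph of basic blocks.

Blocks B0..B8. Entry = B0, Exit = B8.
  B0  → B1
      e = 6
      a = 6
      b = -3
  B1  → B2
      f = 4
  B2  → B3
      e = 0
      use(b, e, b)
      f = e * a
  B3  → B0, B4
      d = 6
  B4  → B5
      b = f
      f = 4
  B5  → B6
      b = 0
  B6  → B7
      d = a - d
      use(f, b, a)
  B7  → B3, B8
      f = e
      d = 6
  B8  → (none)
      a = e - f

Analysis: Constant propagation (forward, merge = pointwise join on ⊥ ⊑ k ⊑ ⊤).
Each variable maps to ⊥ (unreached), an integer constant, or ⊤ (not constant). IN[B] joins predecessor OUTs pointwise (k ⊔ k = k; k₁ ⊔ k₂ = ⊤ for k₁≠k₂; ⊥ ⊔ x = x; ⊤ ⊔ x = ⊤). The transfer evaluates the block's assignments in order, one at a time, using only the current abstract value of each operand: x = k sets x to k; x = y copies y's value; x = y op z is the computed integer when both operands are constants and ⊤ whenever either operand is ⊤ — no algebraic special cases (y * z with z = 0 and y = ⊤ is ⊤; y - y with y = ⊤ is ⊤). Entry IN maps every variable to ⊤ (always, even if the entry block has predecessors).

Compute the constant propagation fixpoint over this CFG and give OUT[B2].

Answer: {a: 6, b: -3, c: ⊤, d: ⊤, e: 0, f: 0}

Working:
Per-block solution:
  B0:  IN=(all ⊤)  OUT={a:6, b:-3, e:6; rest ⊤}
  B1:  IN={a:6, b:-3, e:6; rest ⊤}  OUT={a:6, b:-3, e:6, f:4; rest ⊤}
  B2:  IN={a:6, b:-3, e:6, f:4; rest ⊤}  OUT={a:6, b:-3, e:0, f:0; rest ⊤}
  B3:  IN={a:6, e:0, f:0; rest ⊤}  OUT={a:6, d:6, e:0, f:0; rest ⊤}
  B4:  IN={a:6, d:6, e:0, f:0; rest ⊤}  OUT={a:6, b:0, d:6, e:0, f:4; rest ⊤}
  B5:  IN={a:6, b:0, d:6, e:0, f:4; rest ⊤}  OUT={a:6, b:0, d:6, e:0, f:4; rest ⊤}
  B6:  IN={a:6, b:0, d:6, e:0, f:4; rest ⊤}  OUT={a:6, b:0, d:0, e:0, f:4; rest ⊤}
  B7:  IN={a:6, b:0, d:0, e:0, f:4; rest ⊤}  OUT={a:6, b:0, d:6, e:0, f:0; rest ⊤}
  B8:  IN={a:6, b:0, d:6, e:0, f:0; rest ⊤}  OUT={a:0, b:0, d:6, e:0, f:0; rest ⊤}

Merge at B2: IN[B2] = OUT[B1] = {a: 6, b: -3, c: ⊤, d: ⊤, e: 6, f: 4}
Applying B2's transfer function to that IN value gives OUT[B2] (row B2 above).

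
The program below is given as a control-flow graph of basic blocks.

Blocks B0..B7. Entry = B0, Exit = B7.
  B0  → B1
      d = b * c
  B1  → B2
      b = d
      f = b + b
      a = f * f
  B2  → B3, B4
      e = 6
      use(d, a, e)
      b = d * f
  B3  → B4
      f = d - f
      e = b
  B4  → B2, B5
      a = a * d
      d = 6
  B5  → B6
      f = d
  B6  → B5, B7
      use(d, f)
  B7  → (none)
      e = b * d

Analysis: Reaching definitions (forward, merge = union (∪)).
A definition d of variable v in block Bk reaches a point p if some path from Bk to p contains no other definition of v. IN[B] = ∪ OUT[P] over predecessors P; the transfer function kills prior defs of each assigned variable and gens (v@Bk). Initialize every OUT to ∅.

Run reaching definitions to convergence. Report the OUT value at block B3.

Fixpoint table:
  B0: | IN={} | OUT={d@B0}
  B1: | IN={d@B0} | OUT={a@B1, b@B1, d@B0, f@B1}
  B2: | IN={a@B1, a@B4, b@B1, b@B2, d@B0, d@B4, e@B2, e@B3, f@B1, f@B3} | OUT={a@B1, a@B4, b@B2, d@B0, d@B4, e@B2, f@B1, f@B3}
  B3: | IN={a@B1, a@B4, b@B2, d@B0, d@B4, e@B2, f@B1, f@B3} | OUT={a@B1, a@B4, b@B2, d@B0, d@B4, e@B3, f@B3}
  B4: | IN={a@B1, a@B4, b@B2, d@B0, d@B4, e@B2, e@B3, f@B1, f@B3} | OUT={a@B4, b@B2, d@B4, e@B2, e@B3, f@B1, f@B3}
  B5: | IN={a@B4, b@B2, d@B4, e@B2, e@B3, f@B1, f@B3, f@B5} | OUT={a@B4, b@B2, d@B4, e@B2, e@B3, f@B5}
  B6: | IN={a@B4, b@B2, d@B4, e@B2, e@B3, f@B5} | OUT={a@B4, b@B2, d@B4, e@B2, e@B3, f@B5}
  B7: | IN={a@B4, b@B2, d@B4, e@B2, e@B3, f@B5} | OUT={a@B4, b@B2, d@B4, e@B7, f@B5}

Merge at B3: IN[B3] = OUT[B2] = {a@B1, a@B4, b@B2, d@B0, d@B4, e@B2, f@B1, f@B3}
Applying B3's transfer function to that IN value gives OUT[B3] (row B3 above).

Answer: {a@B1, a@B4, b@B2, d@B0, d@B4, e@B3, f@B3}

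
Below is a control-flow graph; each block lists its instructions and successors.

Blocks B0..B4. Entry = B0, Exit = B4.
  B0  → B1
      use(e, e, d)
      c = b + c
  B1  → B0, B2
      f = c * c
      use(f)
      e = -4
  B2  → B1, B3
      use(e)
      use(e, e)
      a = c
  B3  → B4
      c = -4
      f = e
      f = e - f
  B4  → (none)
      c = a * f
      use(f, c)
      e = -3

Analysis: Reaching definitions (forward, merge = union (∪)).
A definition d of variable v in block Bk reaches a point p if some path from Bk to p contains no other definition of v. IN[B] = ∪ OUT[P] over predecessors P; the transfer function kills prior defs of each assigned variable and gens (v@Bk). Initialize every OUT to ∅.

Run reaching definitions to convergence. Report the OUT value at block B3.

Answer: {a@B2, c@B3, e@B1, f@B3}

Working:
Per-block solution:
  B0:  IN={a@B2, c@B0, e@B1, f@B1}  OUT={a@B2, c@B0, e@B1, f@B1}
  B1:  IN={a@B2, c@B0, e@B1, f@B1}  OUT={a@B2, c@B0, e@B1, f@B1}
  B2:  IN={a@B2, c@B0, e@B1, f@B1}  OUT={a@B2, c@B0, e@B1, f@B1}
  B3:  IN={a@B2, c@B0, e@B1, f@B1}  OUT={a@B2, c@B3, e@B1, f@B3}
  B4:  IN={a@B2, c@B3, e@B1, f@B3}  OUT={a@B2, c@B4, e@B4, f@B3}

Merge at B3: IN[B3] = OUT[B2] = {a@B2, c@B0, e@B1, f@B1}
Applying B3's transfer function to that IN value gives OUT[B3] (row B3 above).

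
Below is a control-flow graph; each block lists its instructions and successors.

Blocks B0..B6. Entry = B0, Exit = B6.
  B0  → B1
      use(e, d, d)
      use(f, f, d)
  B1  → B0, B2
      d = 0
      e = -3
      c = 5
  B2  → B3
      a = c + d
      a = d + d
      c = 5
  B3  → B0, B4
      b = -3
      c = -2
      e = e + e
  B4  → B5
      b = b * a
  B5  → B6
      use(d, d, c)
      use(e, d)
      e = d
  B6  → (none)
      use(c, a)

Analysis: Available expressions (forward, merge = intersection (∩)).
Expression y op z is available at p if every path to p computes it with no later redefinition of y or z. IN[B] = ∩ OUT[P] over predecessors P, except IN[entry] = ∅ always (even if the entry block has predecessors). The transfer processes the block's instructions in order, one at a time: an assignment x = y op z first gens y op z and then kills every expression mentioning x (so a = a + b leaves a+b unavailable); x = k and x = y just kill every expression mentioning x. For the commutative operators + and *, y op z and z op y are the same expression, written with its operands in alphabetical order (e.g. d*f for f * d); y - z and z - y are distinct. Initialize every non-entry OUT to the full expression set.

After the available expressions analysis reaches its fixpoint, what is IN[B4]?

Answer: {d+d}

Derivation:
Converged values:
  B0:  IN={}  OUT={}
  B1:  IN={}  OUT={}
  B2:  IN={}  OUT={d+d}
  B3:  IN={d+d}  OUT={d+d}
  B4:  IN={d+d}  OUT={d+d}
  B5:  IN={d+d}  OUT={d+d}
  B6:  IN={d+d}  OUT={d+d}

Merge at B4: IN[B4] = OUT[B3] = {d+d}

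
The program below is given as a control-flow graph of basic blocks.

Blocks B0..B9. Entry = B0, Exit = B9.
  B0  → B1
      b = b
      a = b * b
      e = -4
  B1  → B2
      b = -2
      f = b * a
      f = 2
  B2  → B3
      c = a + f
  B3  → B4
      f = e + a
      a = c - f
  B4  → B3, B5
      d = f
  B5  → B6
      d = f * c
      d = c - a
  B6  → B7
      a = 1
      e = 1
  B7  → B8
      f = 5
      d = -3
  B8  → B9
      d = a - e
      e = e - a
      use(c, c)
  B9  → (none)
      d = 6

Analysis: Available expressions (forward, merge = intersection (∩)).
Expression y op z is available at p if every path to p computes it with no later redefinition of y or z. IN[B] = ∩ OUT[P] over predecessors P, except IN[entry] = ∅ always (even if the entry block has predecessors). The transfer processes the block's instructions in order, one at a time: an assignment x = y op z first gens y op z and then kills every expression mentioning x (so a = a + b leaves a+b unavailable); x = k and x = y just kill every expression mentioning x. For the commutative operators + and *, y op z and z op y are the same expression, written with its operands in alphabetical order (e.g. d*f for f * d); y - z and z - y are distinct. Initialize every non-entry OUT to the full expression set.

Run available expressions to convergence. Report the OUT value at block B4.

Per-block solution:
  B0:   IN={}   OUT={b*b}
  B1:   IN={b*b}   OUT={a*b}
  B2:   IN={a*b}   OUT={a*b, a+f}
  B3:   IN={}   OUT={c-f}
  B4:   IN={c-f}   OUT={c-f}
  B5:   IN={c-f}   OUT={c*f, c-a, c-f}
  B6:   IN={c*f, c-a, c-f}   OUT={c*f, c-f}
  B7:   IN={c*f, c-f}   OUT={}
  B8:   IN={}   OUT={}
  B9:   IN={}   OUT={}

Merge at B4: IN[B4] = OUT[B3] = {c-f}
Applying B4's transfer function to that IN value gives OUT[B4] (row B4 above).

Answer: {c-f}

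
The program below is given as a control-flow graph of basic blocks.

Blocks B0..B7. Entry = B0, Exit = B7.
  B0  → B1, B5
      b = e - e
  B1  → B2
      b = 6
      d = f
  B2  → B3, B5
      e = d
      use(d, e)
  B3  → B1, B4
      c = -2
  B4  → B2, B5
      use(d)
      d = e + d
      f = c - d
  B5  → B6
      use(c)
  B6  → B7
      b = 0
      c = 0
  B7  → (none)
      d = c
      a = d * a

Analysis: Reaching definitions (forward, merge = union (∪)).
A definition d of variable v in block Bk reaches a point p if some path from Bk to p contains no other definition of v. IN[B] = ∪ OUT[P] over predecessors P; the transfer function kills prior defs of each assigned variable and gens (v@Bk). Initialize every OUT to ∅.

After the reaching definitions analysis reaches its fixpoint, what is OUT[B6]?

Answer: {b@B6, c@B6, d@B1, d@B4, e@B2, f@B4}

Trace:
Fixpoint table:
  B0: | IN={} | OUT={b@B0}
  B1: | IN={b@B0, b@B1, c@B3, d@B1, d@B4, e@B2, f@B4} | OUT={b@B1, c@B3, d@B1, e@B2, f@B4}
  B2: | IN={b@B1, c@B3, d@B1, d@B4, e@B2, f@B4} | OUT={b@B1, c@B3, d@B1, d@B4, e@B2, f@B4}
  B3: | IN={b@B1, c@B3, d@B1, d@B4, e@B2, f@B4} | OUT={b@B1, c@B3, d@B1, d@B4, e@B2, f@B4}
  B4: | IN={b@B1, c@B3, d@B1, d@B4, e@B2, f@B4} | OUT={b@B1, c@B3, d@B4, e@B2, f@B4}
  B5: | IN={b@B0, b@B1, c@B3, d@B1, d@B4, e@B2, f@B4} | OUT={b@B0, b@B1, c@B3, d@B1, d@B4, e@B2, f@B4}
  B6: | IN={b@B0, b@B1, c@B3, d@B1, d@B4, e@B2, f@B4} | OUT={b@B6, c@B6, d@B1, d@B4, e@B2, f@B4}
  B7: | IN={b@B6, c@B6, d@B1, d@B4, e@B2, f@B4} | OUT={a@B7, b@B6, c@B6, d@B7, e@B2, f@B4}

Merge at B6: IN[B6] = OUT[B5] = {b@B0, b@B1, c@B3, d@B1, d@B4, e@B2, f@B4}
Applying B6's transfer function to that IN value gives OUT[B6] (row B6 above).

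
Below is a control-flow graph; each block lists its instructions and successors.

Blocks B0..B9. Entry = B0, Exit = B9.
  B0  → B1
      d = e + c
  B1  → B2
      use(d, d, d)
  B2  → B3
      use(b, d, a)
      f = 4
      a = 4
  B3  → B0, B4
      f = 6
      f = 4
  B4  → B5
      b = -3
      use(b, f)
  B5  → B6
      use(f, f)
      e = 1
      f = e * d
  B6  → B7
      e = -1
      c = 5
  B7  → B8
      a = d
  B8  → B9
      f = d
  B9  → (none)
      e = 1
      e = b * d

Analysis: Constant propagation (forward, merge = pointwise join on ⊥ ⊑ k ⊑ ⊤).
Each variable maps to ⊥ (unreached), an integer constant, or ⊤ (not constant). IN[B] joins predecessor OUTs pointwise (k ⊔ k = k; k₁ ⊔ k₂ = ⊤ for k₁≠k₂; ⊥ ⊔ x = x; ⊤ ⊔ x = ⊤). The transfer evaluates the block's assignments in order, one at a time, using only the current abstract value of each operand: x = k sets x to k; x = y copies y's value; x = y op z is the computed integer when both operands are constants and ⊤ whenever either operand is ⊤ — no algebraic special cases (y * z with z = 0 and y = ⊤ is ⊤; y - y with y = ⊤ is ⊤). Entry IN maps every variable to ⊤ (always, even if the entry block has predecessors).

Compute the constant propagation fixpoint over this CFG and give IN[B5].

Fixpoint table:
  B0:   IN=(all ⊤)   OUT=(all ⊤)
  B1:   IN=(all ⊤)   OUT=(all ⊤)
  B2:   IN=(all ⊤)   OUT={a:4, f:4; rest ⊤}
  B3:   IN={a:4, f:4; rest ⊤}   OUT={a:4, f:4; rest ⊤}
  B4:   IN={a:4, f:4; rest ⊤}   OUT={a:4, b:-3, f:4; rest ⊤}
  B5:   IN={a:4, b:-3, f:4; rest ⊤}   OUT={a:4, b:-3, e:1; rest ⊤}
  B6:   IN={a:4, b:-3, e:1; rest ⊤}   OUT={a:4, b:-3, c:5, e:-1; rest ⊤}
  B7:   IN={a:4, b:-3, c:5, e:-1; rest ⊤}   OUT={b:-3, c:5, e:-1; rest ⊤}
  B8:   IN={b:-3, c:5, e:-1; rest ⊤}   OUT={b:-3, c:5, e:-1; rest ⊤}
  B9:   IN={b:-3, c:5, e:-1; rest ⊤}   OUT={b:-3, c:5; rest ⊤}

Merge at B5: IN[B5] = OUT[B4] = {a: 4, b: -3, c: ⊤, d: ⊤, e: ⊤, f: 4}

Answer: {a: 4, b: -3, c: ⊤, d: ⊤, e: ⊤, f: 4}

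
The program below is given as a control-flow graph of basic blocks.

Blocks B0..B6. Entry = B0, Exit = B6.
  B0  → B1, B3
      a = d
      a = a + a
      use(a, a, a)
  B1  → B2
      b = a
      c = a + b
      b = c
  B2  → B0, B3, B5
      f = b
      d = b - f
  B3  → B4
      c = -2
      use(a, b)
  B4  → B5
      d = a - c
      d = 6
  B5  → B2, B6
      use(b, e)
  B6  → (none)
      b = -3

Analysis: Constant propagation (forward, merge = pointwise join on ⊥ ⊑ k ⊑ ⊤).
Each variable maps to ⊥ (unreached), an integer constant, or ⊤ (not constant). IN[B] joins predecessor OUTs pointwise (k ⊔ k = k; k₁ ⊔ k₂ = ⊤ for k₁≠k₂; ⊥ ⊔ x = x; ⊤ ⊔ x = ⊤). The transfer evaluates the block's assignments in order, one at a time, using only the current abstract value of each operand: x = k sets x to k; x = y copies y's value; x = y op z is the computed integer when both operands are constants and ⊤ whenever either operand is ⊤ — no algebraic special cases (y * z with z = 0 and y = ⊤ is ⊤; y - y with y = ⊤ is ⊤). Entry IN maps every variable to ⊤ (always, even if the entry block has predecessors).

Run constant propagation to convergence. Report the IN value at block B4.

Per-block solution:
  B0:  IN=(all ⊤)  OUT=(all ⊤)
  B1:  IN=(all ⊤)  OUT=(all ⊤)
  B2:  IN=(all ⊤)  OUT=(all ⊤)
  B3:  IN=(all ⊤)  OUT={c:-2; rest ⊤}
  B4:  IN={c:-2; rest ⊤}  OUT={c:-2, d:6; rest ⊤}
  B5:  IN=(all ⊤)  OUT=(all ⊤)
  B6:  IN=(all ⊤)  OUT={b:-3; rest ⊤}

Merge at B4: IN[B4] = OUT[B3] = {a: ⊤, b: ⊤, c: -2, d: ⊤, e: ⊤, f: ⊤}

Answer: {a: ⊤, b: ⊤, c: -2, d: ⊤, e: ⊤, f: ⊤}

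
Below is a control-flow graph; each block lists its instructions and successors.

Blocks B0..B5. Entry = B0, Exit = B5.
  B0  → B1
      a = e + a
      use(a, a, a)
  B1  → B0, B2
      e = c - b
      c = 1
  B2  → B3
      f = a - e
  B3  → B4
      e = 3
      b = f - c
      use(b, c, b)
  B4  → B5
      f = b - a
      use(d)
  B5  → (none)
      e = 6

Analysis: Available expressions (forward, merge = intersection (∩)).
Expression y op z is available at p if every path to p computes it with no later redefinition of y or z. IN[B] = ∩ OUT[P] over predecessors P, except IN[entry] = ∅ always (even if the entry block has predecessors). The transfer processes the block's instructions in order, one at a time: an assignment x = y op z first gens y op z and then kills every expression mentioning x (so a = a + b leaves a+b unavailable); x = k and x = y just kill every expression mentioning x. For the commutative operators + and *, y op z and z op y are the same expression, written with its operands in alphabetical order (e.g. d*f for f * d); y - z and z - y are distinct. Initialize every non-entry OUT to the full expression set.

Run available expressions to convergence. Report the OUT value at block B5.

Converged values:
  B0:   IN={}   OUT={}
  B1:   IN={}   OUT={}
  B2:   IN={}   OUT={a-e}
  B3:   IN={a-e}   OUT={f-c}
  B4:   IN={f-c}   OUT={b-a}
  B5:   IN={b-a}   OUT={b-a}

Merge at B5: IN[B5] = OUT[B4] = {b-a}
Applying B5's transfer function to that IN value gives OUT[B5] (row B5 above).

Answer: {b-a}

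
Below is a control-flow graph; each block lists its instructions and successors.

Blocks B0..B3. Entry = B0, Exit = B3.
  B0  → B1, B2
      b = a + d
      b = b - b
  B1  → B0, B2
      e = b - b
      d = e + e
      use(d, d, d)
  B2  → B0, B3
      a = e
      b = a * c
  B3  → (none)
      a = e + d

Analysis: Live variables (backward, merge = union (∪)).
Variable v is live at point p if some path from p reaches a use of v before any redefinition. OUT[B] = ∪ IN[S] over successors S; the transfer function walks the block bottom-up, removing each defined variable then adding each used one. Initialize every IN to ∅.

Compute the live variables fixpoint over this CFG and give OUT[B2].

Answer: {a, c, d, e}

Trace:
Fixpoint table:
  B0: | IN={a, c, d, e} | OUT={a, b, c, d, e}
  B1: | IN={a, b, c} | OUT={a, c, d, e}
  B2: | IN={c, d, e} | OUT={a, c, d, e}
  B3: | IN={d, e} | OUT={}

Merge at B2: OUT[B2] = IN[B0] ⊔ IN[B3] = {a, c, d, e}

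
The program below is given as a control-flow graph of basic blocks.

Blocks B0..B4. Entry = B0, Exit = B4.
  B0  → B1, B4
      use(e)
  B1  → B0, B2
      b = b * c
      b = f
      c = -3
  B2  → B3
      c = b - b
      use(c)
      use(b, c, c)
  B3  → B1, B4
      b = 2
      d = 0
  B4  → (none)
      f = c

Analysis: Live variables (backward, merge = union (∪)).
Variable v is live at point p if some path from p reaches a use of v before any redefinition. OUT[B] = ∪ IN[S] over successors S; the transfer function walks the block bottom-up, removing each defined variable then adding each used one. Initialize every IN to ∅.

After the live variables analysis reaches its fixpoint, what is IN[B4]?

Answer: {c}

Working:
Per-block solution:
  B0:   IN={b, c, e, f}   OUT={b, c, e, f}
  B1:   IN={b, c, e, f}   OUT={b, c, e, f}
  B2:   IN={b, e, f}   OUT={c, e, f}
  B3:   IN={c, e, f}   OUT={b, c, e, f}
  B4:   IN={c}   OUT={}

B4 is the boundary node: OUT[B4] = {}
Applying B4's transfer function to that OUT value gives IN[B4] (row B4 above).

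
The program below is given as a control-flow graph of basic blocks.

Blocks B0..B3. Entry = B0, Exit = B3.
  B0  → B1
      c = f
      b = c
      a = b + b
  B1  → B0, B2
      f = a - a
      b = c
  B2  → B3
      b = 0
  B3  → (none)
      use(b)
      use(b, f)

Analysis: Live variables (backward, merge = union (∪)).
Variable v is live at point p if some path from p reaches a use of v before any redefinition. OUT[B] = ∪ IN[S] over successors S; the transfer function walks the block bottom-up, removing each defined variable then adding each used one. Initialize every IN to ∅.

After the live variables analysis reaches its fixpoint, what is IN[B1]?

Answer: {a, c}

Trace:
Per-block solution:
  B0:  IN={f}  OUT={a, c}
  B1:  IN={a, c}  OUT={f}
  B2:  IN={f}  OUT={b, f}
  B3:  IN={b, f}  OUT={}

Merge at B1: OUT[B1] = IN[B0] ⊔ IN[B2] = {f}
Applying B1's transfer function to that OUT value gives IN[B1] (row B1 above).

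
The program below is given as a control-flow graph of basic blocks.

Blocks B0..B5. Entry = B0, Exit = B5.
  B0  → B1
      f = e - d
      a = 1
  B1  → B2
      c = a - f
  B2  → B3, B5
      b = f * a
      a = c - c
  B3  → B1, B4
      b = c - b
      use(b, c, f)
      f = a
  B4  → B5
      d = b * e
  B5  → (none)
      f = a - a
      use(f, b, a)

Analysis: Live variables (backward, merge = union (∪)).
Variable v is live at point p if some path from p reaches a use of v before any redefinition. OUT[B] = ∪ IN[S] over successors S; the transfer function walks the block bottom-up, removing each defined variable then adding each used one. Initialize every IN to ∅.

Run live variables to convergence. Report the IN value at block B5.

Per-block solution:
  B0: | IN={d, e} | OUT={a, e, f}
  B1: | IN={a, e, f} | OUT={a, c, e, f}
  B2: | IN={a, c, e, f} | OUT={a, b, c, e, f}
  B3: | IN={a, b, c, e, f} | OUT={a, b, e, f}
  B4: | IN={a, b, e} | OUT={a, b}
  B5: | IN={a, b} | OUT={}

B5 is the boundary node: OUT[B5] = {}
Applying B5's transfer function to that OUT value gives IN[B5] (row B5 above).

Answer: {a, b}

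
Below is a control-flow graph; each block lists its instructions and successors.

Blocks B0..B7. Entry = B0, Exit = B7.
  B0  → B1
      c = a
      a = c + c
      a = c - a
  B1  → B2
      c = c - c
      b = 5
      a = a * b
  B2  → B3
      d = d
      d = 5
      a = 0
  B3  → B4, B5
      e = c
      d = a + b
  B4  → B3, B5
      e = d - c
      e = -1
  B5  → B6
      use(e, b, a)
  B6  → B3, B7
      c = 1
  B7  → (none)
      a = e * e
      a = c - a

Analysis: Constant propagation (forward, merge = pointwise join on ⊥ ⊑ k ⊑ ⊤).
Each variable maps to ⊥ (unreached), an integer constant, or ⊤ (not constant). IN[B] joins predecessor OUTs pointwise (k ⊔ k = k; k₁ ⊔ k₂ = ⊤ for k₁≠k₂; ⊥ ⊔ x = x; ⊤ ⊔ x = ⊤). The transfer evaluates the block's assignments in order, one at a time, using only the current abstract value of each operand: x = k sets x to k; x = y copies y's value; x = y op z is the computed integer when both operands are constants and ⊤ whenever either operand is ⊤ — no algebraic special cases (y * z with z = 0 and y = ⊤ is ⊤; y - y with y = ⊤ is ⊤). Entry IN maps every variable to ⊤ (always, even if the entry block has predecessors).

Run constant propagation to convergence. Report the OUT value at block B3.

Answer: {a: 0, b: 5, c: ⊤, d: 5, e: ⊤, f: ⊤}

Working:
Fixpoint table:
  B0:  IN=(all ⊤)  OUT=(all ⊤)
  B1:  IN=(all ⊤)  OUT={b:5; rest ⊤}
  B2:  IN={b:5; rest ⊤}  OUT={a:0, b:5, d:5; rest ⊤}
  B3:  IN={a:0, b:5, d:5; rest ⊤}  OUT={a:0, b:5, d:5; rest ⊤}
  B4:  IN={a:0, b:5, d:5; rest ⊤}  OUT={a:0, b:5, d:5, e:-1; rest ⊤}
  B5:  IN={a:0, b:5, d:5; rest ⊤}  OUT={a:0, b:5, d:5; rest ⊤}
  B6:  IN={a:0, b:5, d:5; rest ⊤}  OUT={a:0, b:5, c:1, d:5; rest ⊤}
  B7:  IN={a:0, b:5, c:1, d:5; rest ⊤}  OUT={b:5, c:1, d:5; rest ⊤}

Merge at B3: IN[B3] = OUT[B2] ⊔ OUT[B4] ⊔ OUT[B6] = {a: 0, b: 5, c: ⊤, d: 5, e: ⊤, f: ⊤}
Applying B3's transfer function to that IN value gives OUT[B3] (row B3 above).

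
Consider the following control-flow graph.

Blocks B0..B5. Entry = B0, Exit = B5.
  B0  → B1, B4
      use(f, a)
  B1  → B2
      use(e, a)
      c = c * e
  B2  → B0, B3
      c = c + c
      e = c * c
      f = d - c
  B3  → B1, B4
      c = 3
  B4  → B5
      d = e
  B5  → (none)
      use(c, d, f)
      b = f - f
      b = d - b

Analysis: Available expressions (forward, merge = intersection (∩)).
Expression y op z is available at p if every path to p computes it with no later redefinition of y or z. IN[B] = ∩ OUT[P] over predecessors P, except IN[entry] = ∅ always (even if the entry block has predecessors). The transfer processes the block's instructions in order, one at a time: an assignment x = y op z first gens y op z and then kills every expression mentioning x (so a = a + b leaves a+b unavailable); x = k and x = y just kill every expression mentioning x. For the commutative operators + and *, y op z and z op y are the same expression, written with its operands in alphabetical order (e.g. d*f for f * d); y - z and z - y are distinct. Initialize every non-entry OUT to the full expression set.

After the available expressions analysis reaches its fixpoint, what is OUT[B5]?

Answer: {f-f}

Working:
Converged values:
  B0:  IN={}  OUT={}
  B1:  IN={}  OUT={}
  B2:  IN={}  OUT={c*c, d-c}
  B3:  IN={c*c, d-c}  OUT={}
  B4:  IN={}  OUT={}
  B5:  IN={}  OUT={f-f}

Merge at B5: IN[B5] = OUT[B4] = {}
Applying B5's transfer function to that IN value gives OUT[B5] (row B5 above).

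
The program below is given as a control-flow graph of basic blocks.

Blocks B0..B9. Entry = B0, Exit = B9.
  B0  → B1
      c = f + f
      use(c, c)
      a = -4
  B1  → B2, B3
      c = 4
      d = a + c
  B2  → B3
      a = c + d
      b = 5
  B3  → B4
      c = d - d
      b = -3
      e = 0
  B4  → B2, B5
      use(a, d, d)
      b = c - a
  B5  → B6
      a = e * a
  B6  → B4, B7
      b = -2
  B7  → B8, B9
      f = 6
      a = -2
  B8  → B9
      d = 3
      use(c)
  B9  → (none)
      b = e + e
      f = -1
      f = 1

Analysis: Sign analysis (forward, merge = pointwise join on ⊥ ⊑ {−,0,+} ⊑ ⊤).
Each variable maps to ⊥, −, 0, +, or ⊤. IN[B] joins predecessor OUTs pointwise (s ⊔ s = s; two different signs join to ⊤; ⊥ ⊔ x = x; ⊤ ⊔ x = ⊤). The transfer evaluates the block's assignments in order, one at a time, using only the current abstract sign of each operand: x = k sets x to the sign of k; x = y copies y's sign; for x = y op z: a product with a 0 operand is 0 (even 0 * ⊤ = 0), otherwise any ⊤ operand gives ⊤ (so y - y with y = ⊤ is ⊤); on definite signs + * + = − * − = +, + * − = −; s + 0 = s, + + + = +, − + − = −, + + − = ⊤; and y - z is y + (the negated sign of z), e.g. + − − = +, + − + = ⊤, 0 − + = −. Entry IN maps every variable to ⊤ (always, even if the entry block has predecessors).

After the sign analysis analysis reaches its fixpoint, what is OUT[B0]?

Per-block solution:
  B0:   IN=(all ⊤)   OUT={a:-; rest ⊤}
  B1:   IN={a:-; rest ⊤}   OUT={a:-, c:+; rest ⊤}
  B2:   IN=(all ⊤)   OUT={b:+; rest ⊤}
  B3:   IN=(all ⊤)   OUT={b:-, e:0; rest ⊤}
  B4:   IN={b:-, e:0; rest ⊤}   OUT={e:0; rest ⊤}
  B5:   IN={e:0; rest ⊤}   OUT={a:0, e:0; rest ⊤}
  B6:   IN={a:0, e:0; rest ⊤}   OUT={a:0, b:-, e:0; rest ⊤}
  B7:   IN={a:0, b:-, e:0; rest ⊤}   OUT={a:-, b:-, e:0, f:+; rest ⊤}
  B8:   IN={a:-, b:-, e:0, f:+; rest ⊤}   OUT={a:-, b:-, d:+, e:0, f:+; rest ⊤}
  B9:   IN={a:-, b:-, e:0, f:+; rest ⊤}   OUT={a:-, b:0, e:0, f:+; rest ⊤}

B0 is the boundary node: IN[B0] = {a: ⊤, b: ⊤, c: ⊤, d: ⊤, e: ⊤, f: ⊤}
Applying B0's transfer function to that IN value gives OUT[B0] (row B0 above).

Answer: {a: -, b: ⊤, c: ⊤, d: ⊤, e: ⊤, f: ⊤}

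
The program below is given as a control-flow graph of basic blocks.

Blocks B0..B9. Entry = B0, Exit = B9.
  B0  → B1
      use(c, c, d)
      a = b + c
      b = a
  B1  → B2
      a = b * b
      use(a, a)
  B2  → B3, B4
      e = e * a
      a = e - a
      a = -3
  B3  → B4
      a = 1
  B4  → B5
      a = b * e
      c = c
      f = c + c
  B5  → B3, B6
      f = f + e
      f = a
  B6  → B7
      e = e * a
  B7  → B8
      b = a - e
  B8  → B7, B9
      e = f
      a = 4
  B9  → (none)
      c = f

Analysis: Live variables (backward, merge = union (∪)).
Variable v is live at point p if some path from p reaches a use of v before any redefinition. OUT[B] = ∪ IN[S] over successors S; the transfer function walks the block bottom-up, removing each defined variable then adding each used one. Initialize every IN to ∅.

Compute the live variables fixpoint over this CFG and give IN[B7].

Fixpoint table:
  B0:   IN={b, c, d, e}   OUT={b, c, e}
  B1:   IN={b, c, e}   OUT={a, b, c, e}
  B2:   IN={a, b, c, e}   OUT={b, c, e}
  B3:   IN={b, c, e}   OUT={b, c, e}
  B4:   IN={b, c, e}   OUT={a, b, c, e, f}
  B5:   IN={a, b, c, e, f}   OUT={a, b, c, e, f}
  B6:   IN={a, e, f}   OUT={a, e, f}
  B7:   IN={a, e, f}   OUT={f}
  B8:   IN={f}   OUT={a, e, f}
  B9:   IN={f}   OUT={}

Merge at B7: OUT[B7] = IN[B8] = {f}
Applying B7's transfer function to that OUT value gives IN[B7] (row B7 above).

Answer: {a, e, f}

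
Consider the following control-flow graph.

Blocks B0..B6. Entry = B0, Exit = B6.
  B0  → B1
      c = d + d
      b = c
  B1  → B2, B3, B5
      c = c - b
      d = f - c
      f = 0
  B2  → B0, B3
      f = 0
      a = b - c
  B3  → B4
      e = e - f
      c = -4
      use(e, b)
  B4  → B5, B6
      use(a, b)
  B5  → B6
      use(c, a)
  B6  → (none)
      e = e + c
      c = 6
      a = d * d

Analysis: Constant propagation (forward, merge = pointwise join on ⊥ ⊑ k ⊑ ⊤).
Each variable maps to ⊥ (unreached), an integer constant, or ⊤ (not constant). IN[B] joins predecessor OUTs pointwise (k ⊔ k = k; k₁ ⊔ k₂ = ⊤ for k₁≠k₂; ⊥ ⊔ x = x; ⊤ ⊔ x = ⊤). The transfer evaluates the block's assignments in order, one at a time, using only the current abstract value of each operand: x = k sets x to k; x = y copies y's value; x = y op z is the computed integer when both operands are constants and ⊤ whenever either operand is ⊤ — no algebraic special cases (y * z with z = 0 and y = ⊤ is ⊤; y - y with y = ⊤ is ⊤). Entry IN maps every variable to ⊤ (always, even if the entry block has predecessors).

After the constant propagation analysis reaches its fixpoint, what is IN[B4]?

Answer: {a: ⊤, b: ⊤, c: -4, d: ⊤, e: ⊤, f: 0}

Working:
Fixpoint table:
  B0:  IN=(all ⊤)  OUT=(all ⊤)
  B1:  IN=(all ⊤)  OUT={f:0; rest ⊤}
  B2:  IN={f:0; rest ⊤}  OUT={f:0; rest ⊤}
  B3:  IN={f:0; rest ⊤}  OUT={c:-4, f:0; rest ⊤}
  B4:  IN={c:-4, f:0; rest ⊤}  OUT={c:-4, f:0; rest ⊤}
  B5:  IN={f:0; rest ⊤}  OUT={f:0; rest ⊤}
  B6:  IN={f:0; rest ⊤}  OUT={c:6, f:0; rest ⊤}

Merge at B4: IN[B4] = OUT[B3] = {a: ⊤, b: ⊤, c: -4, d: ⊤, e: ⊤, f: 0}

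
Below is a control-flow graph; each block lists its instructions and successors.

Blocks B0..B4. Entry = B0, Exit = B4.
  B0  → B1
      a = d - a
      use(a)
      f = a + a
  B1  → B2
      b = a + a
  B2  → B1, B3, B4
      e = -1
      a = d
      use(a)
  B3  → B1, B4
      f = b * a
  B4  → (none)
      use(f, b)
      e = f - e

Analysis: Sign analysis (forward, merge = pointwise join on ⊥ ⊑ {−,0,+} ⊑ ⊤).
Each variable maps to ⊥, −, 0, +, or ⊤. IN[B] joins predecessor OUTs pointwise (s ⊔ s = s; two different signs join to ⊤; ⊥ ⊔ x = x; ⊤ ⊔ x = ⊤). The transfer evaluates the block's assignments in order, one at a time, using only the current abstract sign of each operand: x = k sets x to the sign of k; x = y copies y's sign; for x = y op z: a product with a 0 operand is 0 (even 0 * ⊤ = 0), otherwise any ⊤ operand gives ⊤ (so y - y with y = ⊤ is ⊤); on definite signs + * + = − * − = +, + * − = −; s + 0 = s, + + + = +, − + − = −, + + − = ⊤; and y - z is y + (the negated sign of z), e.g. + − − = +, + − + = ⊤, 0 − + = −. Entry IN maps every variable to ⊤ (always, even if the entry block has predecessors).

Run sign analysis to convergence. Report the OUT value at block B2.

Answer: {a: ⊤, b: ⊤, c: ⊤, d: ⊤, e: -, f: ⊤}

Trace:
Fixpoint table:
  B0: | IN=(all ⊤) | OUT=(all ⊤)
  B1: | IN=(all ⊤) | OUT=(all ⊤)
  B2: | IN=(all ⊤) | OUT={e:-; rest ⊤}
  B3: | IN={e:-; rest ⊤} | OUT={e:-; rest ⊤}
  B4: | IN={e:-; rest ⊤} | OUT=(all ⊤)

Merge at B2: IN[B2] = OUT[B1] = {a: ⊤, b: ⊤, c: ⊤, d: ⊤, e: ⊤, f: ⊤}
Applying B2's transfer function to that IN value gives OUT[B2] (row B2 above).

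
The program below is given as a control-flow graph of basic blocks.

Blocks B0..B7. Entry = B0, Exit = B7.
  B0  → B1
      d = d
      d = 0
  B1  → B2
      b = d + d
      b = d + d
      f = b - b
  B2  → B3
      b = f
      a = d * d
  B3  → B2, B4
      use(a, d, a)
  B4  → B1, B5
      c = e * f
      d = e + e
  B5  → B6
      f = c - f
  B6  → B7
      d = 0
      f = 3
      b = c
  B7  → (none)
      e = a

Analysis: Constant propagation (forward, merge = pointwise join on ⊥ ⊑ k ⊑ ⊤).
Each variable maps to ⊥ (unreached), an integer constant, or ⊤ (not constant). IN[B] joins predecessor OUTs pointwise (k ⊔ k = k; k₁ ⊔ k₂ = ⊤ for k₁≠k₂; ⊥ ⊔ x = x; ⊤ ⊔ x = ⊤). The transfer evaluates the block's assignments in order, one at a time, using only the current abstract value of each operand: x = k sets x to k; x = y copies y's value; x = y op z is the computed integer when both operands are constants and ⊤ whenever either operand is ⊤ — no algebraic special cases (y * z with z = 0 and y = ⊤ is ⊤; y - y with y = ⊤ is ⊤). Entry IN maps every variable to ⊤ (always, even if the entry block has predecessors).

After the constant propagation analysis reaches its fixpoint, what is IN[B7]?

Answer: {a: ⊤, b: ⊤, c: ⊤, d: 0, e: ⊤, f: 3}

Trace:
Fixpoint table:
  B0:  IN=(all ⊤)  OUT={d:0; rest ⊤}
  B1:  IN=(all ⊤)  OUT=(all ⊤)
  B2:  IN=(all ⊤)  OUT=(all ⊤)
  B3:  IN=(all ⊤)  OUT=(all ⊤)
  B4:  IN=(all ⊤)  OUT=(all ⊤)
  B5:  IN=(all ⊤)  OUT=(all ⊤)
  B6:  IN=(all ⊤)  OUT={d:0, f:3; rest ⊤}
  B7:  IN={d:0, f:3; rest ⊤}  OUT={d:0, f:3; rest ⊤}

Merge at B7: IN[B7] = OUT[B6] = {a: ⊤, b: ⊤, c: ⊤, d: 0, e: ⊤, f: 3}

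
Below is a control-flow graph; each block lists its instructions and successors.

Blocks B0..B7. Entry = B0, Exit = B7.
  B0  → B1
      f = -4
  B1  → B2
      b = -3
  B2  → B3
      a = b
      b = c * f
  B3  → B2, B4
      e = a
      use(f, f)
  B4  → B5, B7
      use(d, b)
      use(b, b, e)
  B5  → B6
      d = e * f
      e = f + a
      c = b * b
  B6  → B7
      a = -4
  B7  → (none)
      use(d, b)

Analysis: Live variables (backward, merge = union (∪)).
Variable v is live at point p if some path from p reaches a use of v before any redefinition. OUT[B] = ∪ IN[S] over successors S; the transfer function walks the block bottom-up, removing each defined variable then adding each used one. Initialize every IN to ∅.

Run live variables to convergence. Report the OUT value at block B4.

Per-block solution:
  B0: | IN={c, d} | OUT={c, d, f}
  B1: | IN={c, d, f} | OUT={b, c, d, f}
  B2: | IN={b, c, d, f} | OUT={a, b, c, d, f}
  B3: | IN={a, b, c, d, f} | OUT={a, b, c, d, e, f}
  B4: | IN={a, b, d, e, f} | OUT={a, b, d, e, f}
  B5: | IN={a, b, e, f} | OUT={b, d}
  B6: | IN={b, d} | OUT={b, d}
  B7: | IN={b, d} | OUT={}

Merge at B4: OUT[B4] = IN[B5] ⊔ IN[B7] = {a, b, d, e, f}

Answer: {a, b, d, e, f}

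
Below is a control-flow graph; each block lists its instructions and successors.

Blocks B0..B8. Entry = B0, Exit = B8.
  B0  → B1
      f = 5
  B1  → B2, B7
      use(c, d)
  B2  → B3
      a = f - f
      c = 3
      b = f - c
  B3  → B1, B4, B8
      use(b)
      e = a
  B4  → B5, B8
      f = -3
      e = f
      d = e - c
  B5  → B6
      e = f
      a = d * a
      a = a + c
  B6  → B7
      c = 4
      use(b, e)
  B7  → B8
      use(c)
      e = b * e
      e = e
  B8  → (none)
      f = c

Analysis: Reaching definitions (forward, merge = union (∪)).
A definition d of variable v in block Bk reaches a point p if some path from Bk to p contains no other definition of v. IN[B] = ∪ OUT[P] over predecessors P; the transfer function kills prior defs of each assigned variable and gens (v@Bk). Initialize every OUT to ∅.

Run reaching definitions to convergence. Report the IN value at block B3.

Fixpoint table:
  B0: | IN={} | OUT={f@B0}
  B1: | IN={a@B2, b@B2, c@B2, e@B3, f@B0} | OUT={a@B2, b@B2, c@B2, e@B3, f@B0}
  B2: | IN={a@B2, b@B2, c@B2, e@B3, f@B0} | OUT={a@B2, b@B2, c@B2, e@B3, f@B0}
  B3: | IN={a@B2, b@B2, c@B2, e@B3, f@B0} | OUT={a@B2, b@B2, c@B2, e@B3, f@B0}
  B4: | IN={a@B2, b@B2, c@B2, e@B3, f@B0} | OUT={a@B2, b@B2, c@B2, d@B4, e@B4, f@B4}
  B5: | IN={a@B2, b@B2, c@B2, d@B4, e@B4, f@B4} | OUT={a@B5, b@B2, c@B2, d@B4, e@B5, f@B4}
  B6: | IN={a@B5, b@B2, c@B2, d@B4, e@B5, f@B4} | OUT={a@B5, b@B2, c@B6, d@B4, e@B5, f@B4}
  B7: | IN={a@B2, a@B5, b@B2, c@B2, c@B6, d@B4, e@B3, e@B5, f@B0, f@B4} | OUT={a@B2, a@B5, b@B2, c@B2, c@B6, d@B4, e@B7, f@B0, f@B4}
  B8: | IN={a@B2, a@B5, b@B2, c@B2, c@B6, d@B4, e@B3, e@B4, e@B7, f@B0, f@B4} | OUT={a@B2, a@B5, b@B2, c@B2, c@B6, d@B4, e@B3, e@B4, e@B7, f@B8}

Merge at B3: IN[B3] = OUT[B2] = {a@B2, b@B2, c@B2, e@B3, f@B0}

Answer: {a@B2, b@B2, c@B2, e@B3, f@B0}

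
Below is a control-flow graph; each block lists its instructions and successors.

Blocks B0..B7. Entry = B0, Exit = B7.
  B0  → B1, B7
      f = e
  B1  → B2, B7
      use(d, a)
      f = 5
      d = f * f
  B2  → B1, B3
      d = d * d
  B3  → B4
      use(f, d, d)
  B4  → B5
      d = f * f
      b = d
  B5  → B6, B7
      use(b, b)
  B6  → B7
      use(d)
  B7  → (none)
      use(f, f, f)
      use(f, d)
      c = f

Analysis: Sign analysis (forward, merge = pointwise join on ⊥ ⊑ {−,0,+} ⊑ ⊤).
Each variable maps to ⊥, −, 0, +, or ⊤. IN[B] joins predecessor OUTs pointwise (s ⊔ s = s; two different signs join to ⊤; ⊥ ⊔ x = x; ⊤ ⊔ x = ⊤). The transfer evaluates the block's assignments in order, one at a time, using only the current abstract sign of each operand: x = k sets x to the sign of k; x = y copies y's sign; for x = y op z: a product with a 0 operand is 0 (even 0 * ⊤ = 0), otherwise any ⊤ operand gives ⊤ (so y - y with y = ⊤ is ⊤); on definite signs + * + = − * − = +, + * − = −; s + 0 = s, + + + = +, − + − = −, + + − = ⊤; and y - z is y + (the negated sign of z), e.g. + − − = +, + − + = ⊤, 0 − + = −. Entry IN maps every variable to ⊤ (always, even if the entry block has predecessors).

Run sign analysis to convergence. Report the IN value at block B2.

Answer: {a: ⊤, b: ⊤, c: ⊤, d: +, e: ⊤, f: +}

Trace:
Converged values:
  B0:  IN=(all ⊤)  OUT=(all ⊤)
  B1:  IN=(all ⊤)  OUT={d:+, f:+; rest ⊤}
  B2:  IN={d:+, f:+; rest ⊤}  OUT={d:+, f:+; rest ⊤}
  B3:  IN={d:+, f:+; rest ⊤}  OUT={d:+, f:+; rest ⊤}
  B4:  IN={d:+, f:+; rest ⊤}  OUT={b:+, d:+, f:+; rest ⊤}
  B5:  IN={b:+, d:+, f:+; rest ⊤}  OUT={b:+, d:+, f:+; rest ⊤}
  B6:  IN={b:+, d:+, f:+; rest ⊤}  OUT={b:+, d:+, f:+; rest ⊤}
  B7:  IN=(all ⊤)  OUT=(all ⊤)

Merge at B2: IN[B2] = OUT[B1] = {a: ⊤, b: ⊤, c: ⊤, d: +, e: ⊤, f: +}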